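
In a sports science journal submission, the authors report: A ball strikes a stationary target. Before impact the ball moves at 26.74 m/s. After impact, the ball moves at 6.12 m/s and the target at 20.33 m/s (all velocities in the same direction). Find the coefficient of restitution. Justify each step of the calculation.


e = (v2_after - v1_after) / (v1_before - v2_before)
Numerator = 20.33 - 6.12 = 14.21
Denominator = 26.74 - 0 = 26.74
e = 14.21 / 26.74 = 0.5314

0.5314


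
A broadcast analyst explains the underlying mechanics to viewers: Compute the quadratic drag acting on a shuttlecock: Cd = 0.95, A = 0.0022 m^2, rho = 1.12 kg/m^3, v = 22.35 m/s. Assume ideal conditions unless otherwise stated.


Fd = 0.5 * Cd * rho * A * v^2
Fd = 0.5 * 0.95 * 1.12 * 0.0022 * 22.35^2
v^2 = 499.5225
Fd = 0.5 * 0.95 * 1.12 * 0.0022 * 499.5225 = 0.5846 N

0.5846 N


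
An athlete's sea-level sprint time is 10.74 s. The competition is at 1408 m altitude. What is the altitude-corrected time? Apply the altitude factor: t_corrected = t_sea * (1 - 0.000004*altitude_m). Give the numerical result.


Correction factor = 1 - 0.000004 * 1408 = 0.994368
t_corrected = t_sea * factor = 10.74 * 0.994368
t_corrected = 10.6795 s

10.6795 s


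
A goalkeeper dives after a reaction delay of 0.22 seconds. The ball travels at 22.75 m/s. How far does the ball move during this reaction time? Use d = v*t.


d = v * t
d = 22.75 * 0.22
d = 5.005 m

5.005 m


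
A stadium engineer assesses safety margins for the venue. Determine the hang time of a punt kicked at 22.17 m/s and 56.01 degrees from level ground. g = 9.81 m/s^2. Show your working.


T = 2*v*sin(theta)/g
sin(theta) = sin(56.01 deg) = 0.8291
T = 2*22.17*0.8291 / 9.81
T = 36.7639 / 9.81 = 3.7476 s

3.7476 s


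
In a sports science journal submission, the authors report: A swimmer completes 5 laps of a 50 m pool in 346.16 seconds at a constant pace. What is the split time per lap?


Split time = total_time / n_laps = 346.16 / 5
Split time = 69.232 s per lap

69.232 s


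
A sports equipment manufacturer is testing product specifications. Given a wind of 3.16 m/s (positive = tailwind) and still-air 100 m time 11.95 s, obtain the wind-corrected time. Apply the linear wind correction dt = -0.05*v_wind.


dt = -0.05 * v_wind = -0.05 * 3.16 = -0.158 s
t_corrected = t_still + dt = 11.95 + (-0.158)
t_corrected = 11.792 s

11.792 s


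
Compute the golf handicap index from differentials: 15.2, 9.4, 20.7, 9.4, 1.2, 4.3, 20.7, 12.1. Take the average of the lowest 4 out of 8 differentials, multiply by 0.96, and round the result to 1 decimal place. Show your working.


All differentials: 15.2, 9.4, 20.7, 9.4, 1.2, 4.3, 20.7, 12.1
Sorted: 1.2, 4.3, 9.4, 9.4, 12.1, 15.2, 20.7, 20.7
Best 4: 1.2, 4.3, 9.4, 9.4
Average of best = 24.3 / 4 = 6.075
Raw index = 6.075 * 0.96 = 5.832
Handicap index = round(5.832, 1) = 5.8

5.8


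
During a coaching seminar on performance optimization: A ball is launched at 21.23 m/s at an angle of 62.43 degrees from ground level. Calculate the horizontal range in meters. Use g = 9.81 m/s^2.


R = v^2 * sin(2*theta) / g
Convert angle to radians: theta = 62.43 deg = 1.0896 rad
sin(2*theta) = sin(2.1792) = 0.8206
R = 21.23^2 * 0.8206 / 9.81
R = 450.7129 * 0.8206 / 9.81 = 37.6996 m

37.6996 m


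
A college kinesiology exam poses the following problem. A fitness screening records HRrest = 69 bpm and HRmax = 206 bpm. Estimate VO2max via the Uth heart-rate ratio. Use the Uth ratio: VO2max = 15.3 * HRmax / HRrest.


VO2max = 15.3 * HRmax / HRrest
VO2max = 15.3 * 206 / 69
VO2max = 3151.8 / 69 = 45.6783 mL/kg/min

45.6783 mL/kg/min


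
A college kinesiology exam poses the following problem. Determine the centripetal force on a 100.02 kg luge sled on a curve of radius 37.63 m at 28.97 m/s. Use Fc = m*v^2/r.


Fc = m * v^2 / r
v^2 = 28.97^2 = 839.2609
Fc = 100.02 * 839.2609 / 37.63
Fc = 83942.8752 / 37.63 = 2230.7434 N

2230.7434 N


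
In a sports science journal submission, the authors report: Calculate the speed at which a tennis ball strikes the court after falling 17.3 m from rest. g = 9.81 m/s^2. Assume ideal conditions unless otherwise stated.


v = sqrt(2 * g * h)
v = sqrt(2 * 9.81 * 17.3)
v = sqrt(339.426) = 18.4235 m/s

18.4235 m/s


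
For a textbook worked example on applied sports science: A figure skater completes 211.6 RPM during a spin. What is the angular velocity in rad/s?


omega = RPM * 2 * pi / 60
omega = 211.6 * 2 * 3.14159 / 60
omega = 1329.522 / 60 = 22.1587 rad/s

22.1587 rad/s


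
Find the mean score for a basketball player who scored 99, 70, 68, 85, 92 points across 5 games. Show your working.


Average = sum / n
Sum = 414
Average = 414 / 5 = 82.8

82.8


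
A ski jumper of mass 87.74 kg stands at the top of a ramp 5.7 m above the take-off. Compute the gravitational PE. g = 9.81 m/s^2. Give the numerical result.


PE = m * g * h
PE = 87.74 * 9.81 * 5.7
PE = 860.7294 * 5.7 = 4906.1576 J

4906.1576 J


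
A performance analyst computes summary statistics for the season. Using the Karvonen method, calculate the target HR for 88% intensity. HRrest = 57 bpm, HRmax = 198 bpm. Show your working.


Target = HRrest + pct*(HRmax - HRrest)
Heart rate reserve = HRmax - HRrest = 198 - 57 = 141 bpm
Fraction = 88% = 0.88
Target = 57 + 0.88 * 141
Target = 57 + 124.08 = 181.08 bpm

181.08 bpm


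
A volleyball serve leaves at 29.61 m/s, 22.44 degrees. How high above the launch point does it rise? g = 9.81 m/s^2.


H = (v*sin(theta))^2 / (2*g)
vy = v*sin(theta) = 29.61 * sin(22.44 deg) = 11.3026 m/s
H = vy^2 / (2*g) = 127.7488 / (2*9.81)
H = 127.7488 / 19.62 = 6.5112 m

6.5112 m


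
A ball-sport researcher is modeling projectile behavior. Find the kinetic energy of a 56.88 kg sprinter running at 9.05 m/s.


KE = 0.5 * m * v^2
KE = 0.5 * 56.88 * 9.05^2
KE = 0.5 * 56.88 * 81.9025 = 2329.3071 J

2329.3071 J


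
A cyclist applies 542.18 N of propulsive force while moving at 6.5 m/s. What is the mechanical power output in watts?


P = F * v
P = 542.18 * 6.5
P = 3524.17 W

3524.17 W


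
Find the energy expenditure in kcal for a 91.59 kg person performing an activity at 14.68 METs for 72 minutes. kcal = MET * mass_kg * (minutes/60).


kcal = MET * mass * time_hr
Convert time: 72 min = 1.2 hr
kcal = 14.68 * 91.59 * 1.2
kcal = 1613.4494 kcal

1613.4494 kcal


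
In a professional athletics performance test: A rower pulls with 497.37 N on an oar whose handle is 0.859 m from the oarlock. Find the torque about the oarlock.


tau = F * d
tau = 497.37 * 0.859
tau = 427.2408 N*m

427.2408 N*m


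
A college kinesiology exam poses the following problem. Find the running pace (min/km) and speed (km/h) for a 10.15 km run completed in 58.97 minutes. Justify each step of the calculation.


Pace = time / distance = 58.97 min / 10.15 km = 5.8099 min/km
Speed = distance / time_in_hours = 10.15 / 0.9828 hr
Speed = 10.3273 km/h

5.8099 min/km, 10.3273 km/h


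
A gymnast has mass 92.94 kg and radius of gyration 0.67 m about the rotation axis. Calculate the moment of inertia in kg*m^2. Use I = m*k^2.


I = m * k^2
I = 92.94 * 0.67^2
I = 92.94 * 0.4489 = 41.7208 kg*m^2

41.7208 kg*m^2


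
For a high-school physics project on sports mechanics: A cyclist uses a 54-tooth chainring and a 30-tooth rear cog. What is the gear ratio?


GR = front_teeth / rear_teeth
GR = 54 / 30
GR = 1.8

1.8


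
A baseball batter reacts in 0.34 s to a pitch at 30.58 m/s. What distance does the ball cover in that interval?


d = v * t
d = 30.58 * 0.34
d = 10.3972 m

10.3972 m


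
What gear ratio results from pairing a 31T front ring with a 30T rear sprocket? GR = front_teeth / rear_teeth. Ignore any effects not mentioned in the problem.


GR = front_teeth / rear_teeth
GR = 31 / 30
GR = 1.0333

1.0333


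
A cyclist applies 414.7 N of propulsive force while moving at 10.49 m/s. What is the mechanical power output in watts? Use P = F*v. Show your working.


P = F * v
P = 414.7 * 10.49
P = 4350.203 W

4350.203 W


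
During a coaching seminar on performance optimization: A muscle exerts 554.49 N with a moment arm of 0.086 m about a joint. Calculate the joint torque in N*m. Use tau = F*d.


tau = F * d
tau = 554.49 * 0.086
tau = 47.6861 N*m

47.6861 N*m


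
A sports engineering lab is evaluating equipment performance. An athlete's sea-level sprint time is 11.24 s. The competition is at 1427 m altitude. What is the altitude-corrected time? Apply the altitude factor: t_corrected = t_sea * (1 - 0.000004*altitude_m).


Correction factor = 1 - 0.000004 * 1427 = 0.994292
t_corrected = t_sea * factor = 11.24 * 0.994292
t_corrected = 11.1758 s

11.1758 s


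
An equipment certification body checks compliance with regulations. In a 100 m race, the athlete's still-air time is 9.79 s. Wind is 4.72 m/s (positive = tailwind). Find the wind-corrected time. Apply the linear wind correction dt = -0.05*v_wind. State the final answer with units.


dt = -0.05 * v_wind = -0.05 * 4.72 = -0.236 s
t_corrected = t_still + dt = 9.79 + (-0.236)
t_corrected = 9.554 s

9.554 s


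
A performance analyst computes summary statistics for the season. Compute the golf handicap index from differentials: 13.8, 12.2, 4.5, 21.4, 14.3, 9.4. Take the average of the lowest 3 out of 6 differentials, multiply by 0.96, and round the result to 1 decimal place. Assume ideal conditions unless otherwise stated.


All differentials: 13.8, 12.2, 4.5, 21.4, 14.3, 9.4
Sorted: 4.5, 9.4, 12.2, 13.8, 14.3, 21.4
Best 3: 4.5, 9.4, 12.2
Average of best = 26.1 / 3 = 8.7
Raw index = 8.7 * 0.96 = 8.352
Handicap index = round(8.352, 1) = 8.4

8.4


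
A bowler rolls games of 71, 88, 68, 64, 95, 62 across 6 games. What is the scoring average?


Average = sum / n
Sum = 448
Average = 448 / 6 = 74.6667

74.6667


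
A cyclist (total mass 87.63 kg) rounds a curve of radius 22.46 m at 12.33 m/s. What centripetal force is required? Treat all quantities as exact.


Fc = m * v^2 / r
v^2 = 12.33^2 = 152.0289
Fc = 87.63 * 152.0289 / 22.46
Fc = 13322.2925 / 22.46 = 593.1564 N

593.1564 N


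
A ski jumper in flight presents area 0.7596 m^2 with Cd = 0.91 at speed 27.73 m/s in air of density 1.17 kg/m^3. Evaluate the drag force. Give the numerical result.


Fd = 0.5 * Cd * rho * A * v^2
Fd = 0.5 * 0.91 * 1.17 * 0.7596 * 27.73^2
v^2 = 768.9529
Fd = 0.5 * 0.91 * 1.17 * 0.7596 * 768.9529 = 310.9438 N

310.9438 N


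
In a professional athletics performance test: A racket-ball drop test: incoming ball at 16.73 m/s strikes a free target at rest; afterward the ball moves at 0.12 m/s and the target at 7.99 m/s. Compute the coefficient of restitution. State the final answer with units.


e = (v2_after - v1_after) / (v1_before - v2_before)
Numerator = 7.99 - 0.12 = 7.87
Denominator = 16.73 - 0 = 16.73
e = 7.87 / 16.73 = 0.4704

0.4704


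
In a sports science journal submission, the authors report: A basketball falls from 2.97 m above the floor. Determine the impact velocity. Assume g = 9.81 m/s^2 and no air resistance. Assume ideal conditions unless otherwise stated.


v = sqrt(2 * g * h)
v = sqrt(2 * 9.81 * 2.97)
v = sqrt(58.2714) = 7.6336 m/s

7.6336 m/s


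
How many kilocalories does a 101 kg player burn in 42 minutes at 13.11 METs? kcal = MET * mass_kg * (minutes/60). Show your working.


kcal = MET * mass * time_hr
Convert time: 42 min = 0.7 hr
kcal = 13.11 * 101 * 0.7
kcal = 926.877 kcal

926.877 kcal


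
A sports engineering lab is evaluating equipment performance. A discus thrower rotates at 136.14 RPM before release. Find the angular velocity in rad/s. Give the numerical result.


omega = RPM * 2 * pi / 60
omega = 136.14 * 2 * 3.14159 / 60
omega = 855.3928 / 60 = 14.2565 rad/s

14.2565 rad/s


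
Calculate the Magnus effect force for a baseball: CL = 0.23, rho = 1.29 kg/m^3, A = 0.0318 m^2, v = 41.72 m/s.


FM = 0.5 * CL * rho * A * v^2
FM = 0.5 * 0.23 * 1.29 * 0.0318 * 41.72^2
v^2 = 1740.5584
FM = 0.5 * 0.23 * 1.29 * 0.0318 * 1740.5584 = 8.2111 N

8.2111 N


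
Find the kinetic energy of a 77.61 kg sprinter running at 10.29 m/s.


KE = 0.5 * m * v^2
KE = 0.5 * 77.61 * 10.29^2
KE = 0.5 * 77.61 * 105.8841 = 4108.8325 J

4108.8325 J


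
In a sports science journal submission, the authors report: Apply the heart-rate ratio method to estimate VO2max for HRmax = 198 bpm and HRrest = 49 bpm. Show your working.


VO2max = 15.3 * HRmax / HRrest
VO2max = 15.3 * 198 / 49
VO2max = 3029.4 / 49 = 61.8245 mL/kg/min

61.8245 mL/kg/min


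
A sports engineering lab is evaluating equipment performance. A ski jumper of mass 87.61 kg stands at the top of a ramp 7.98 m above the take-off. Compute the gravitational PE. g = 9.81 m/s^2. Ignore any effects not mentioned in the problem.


PE = m * g * h
PE = 87.61 * 9.81 * 7.98
PE = 859.4541 * 7.98 = 6858.4437 J

6858.4437 J


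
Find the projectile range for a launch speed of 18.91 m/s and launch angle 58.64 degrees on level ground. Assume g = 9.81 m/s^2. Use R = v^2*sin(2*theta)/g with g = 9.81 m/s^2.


R = v^2 * sin(2*theta) / g
Convert angle to radians: theta = 58.64 deg = 1.0235 rad
sin(2*theta) = sin(2.0469) = 0.8888
R = 18.91^2 * 0.8888 / 9.81
R = 357.5881 * 0.8888 / 9.81 = 32.3972 m

32.3972 m


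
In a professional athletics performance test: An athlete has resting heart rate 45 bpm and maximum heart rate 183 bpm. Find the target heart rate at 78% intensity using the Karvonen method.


Target = HRrest + pct*(HRmax - HRrest)
Heart rate reserve = HRmax - HRrest = 183 - 45 = 138 bpm
Fraction = 78% = 0.78
Target = 45 + 0.78 * 138
Target = 45 + 107.64 = 152.64 bpm

152.64 bpm


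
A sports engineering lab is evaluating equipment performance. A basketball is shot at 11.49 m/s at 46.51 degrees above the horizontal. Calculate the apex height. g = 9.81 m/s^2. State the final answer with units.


H = (v*sin(theta))^2 / (2*g)
vy = v*sin(theta) = 11.49 * sin(46.51 deg) = 8.3359 m/s
H = vy^2 / (2*g) = 69.4878 / (2*9.81)
H = 69.4878 / 19.62 = 3.5417 m

3.5417 m


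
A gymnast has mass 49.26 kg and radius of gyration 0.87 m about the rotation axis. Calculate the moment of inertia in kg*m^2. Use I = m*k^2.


I = m * k^2
I = 49.26 * 0.87^2
I = 49.26 * 0.7569 = 37.2849 kg*m^2

37.2849 kg*m^2


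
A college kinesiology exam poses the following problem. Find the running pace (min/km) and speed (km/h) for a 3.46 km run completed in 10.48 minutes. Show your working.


Pace = time / distance = 10.48 min / 3.46 km = 3.0289 min/km
Speed = distance / time_in_hours = 3.46 / 0.1747 hr
Speed = 19.8092 km/h

3.0289 min/km, 19.8092 km/h


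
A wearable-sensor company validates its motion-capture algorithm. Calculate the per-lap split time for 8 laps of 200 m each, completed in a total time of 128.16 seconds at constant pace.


Split time = total_time / n_laps = 128.16 / 8
Split time = 16.02 s per lap

16.02 s


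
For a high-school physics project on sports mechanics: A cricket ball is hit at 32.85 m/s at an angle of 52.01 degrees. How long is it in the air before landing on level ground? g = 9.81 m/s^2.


T = 2*v*sin(theta)/g
sin(theta) = sin(52.01 deg) = 0.7881
T = 2*32.85*0.7881 / 9.81
T = 51.7794 / 9.81 = 5.2782 s

5.2782 s


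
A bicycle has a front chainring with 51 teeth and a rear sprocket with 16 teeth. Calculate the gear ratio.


GR = front_teeth / rear_teeth
GR = 51 / 16
GR = 3.1875

3.1875


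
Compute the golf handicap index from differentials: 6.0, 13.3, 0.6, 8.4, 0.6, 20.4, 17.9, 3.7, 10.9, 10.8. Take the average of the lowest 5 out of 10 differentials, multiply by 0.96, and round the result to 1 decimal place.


All differentials: 6.0, 13.3, 0.6, 8.4, 0.6, 20.4, 17.9, 3.7, 10.9, 10.8
Sorted: 0.6, 0.6, 3.7, 6.0, 8.4, 10.8, 10.9, 13.3, 17.9, 20.4
Best 5: 0.6, 0.6, 3.7, 6.0, 8.4
Average of best = 19.3 / 5 = 3.86
Raw index = 3.86 * 0.96 = 3.7056
Handicap index = round(3.7056, 1) = 3.7

3.7


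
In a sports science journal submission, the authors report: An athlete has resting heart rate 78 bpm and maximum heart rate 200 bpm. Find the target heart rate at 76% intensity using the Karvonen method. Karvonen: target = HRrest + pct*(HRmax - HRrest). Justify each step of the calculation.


Target = HRrest + pct*(HRmax - HRrest)
Heart rate reserve = HRmax - HRrest = 200 - 78 = 122 bpm
Fraction = 76% = 0.76
Target = 78 + 0.76 * 122
Target = 78 + 92.72 = 170.72 bpm

170.72 bpm


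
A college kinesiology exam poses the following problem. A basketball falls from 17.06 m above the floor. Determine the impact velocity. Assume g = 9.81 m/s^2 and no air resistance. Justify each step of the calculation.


v = sqrt(2 * g * h)
v = sqrt(2 * 9.81 * 17.06)
v = sqrt(334.7172) = 18.2953 m/s

18.2953 m/s


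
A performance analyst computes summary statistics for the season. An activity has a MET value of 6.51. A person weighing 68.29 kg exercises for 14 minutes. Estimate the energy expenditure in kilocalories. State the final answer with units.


kcal = MET * mass * time_hr
Convert time: 14 min = 0.2333 hr
kcal = 6.51 * 68.29 * 0.2333
kcal = 103.7325 kcal

103.7325 kcal


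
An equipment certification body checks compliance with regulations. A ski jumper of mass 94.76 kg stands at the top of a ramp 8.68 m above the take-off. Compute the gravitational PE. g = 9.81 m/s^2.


PE = m * g * h
PE = 94.76 * 9.81 * 8.68
PE = 929.5956 * 8.68 = 8068.8898 J

8068.8898 J


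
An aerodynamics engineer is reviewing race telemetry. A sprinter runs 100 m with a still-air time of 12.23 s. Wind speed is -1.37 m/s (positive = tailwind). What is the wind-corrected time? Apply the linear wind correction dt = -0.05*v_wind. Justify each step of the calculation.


dt = -0.05 * v_wind = -0.05 * -1.37 = 0.0685 s
t_corrected = t_still + dt = 12.23 + (0.0685)
t_corrected = 12.2985 s

12.2985 s


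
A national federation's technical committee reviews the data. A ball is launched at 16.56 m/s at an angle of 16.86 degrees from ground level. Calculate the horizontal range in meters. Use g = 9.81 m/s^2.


R = v^2 * sin(2*theta) / g
Convert angle to radians: theta = 16.86 deg = 0.2943 rad
sin(2*theta) = sin(0.5885) = 0.5551
R = 16.56^2 * 0.5551 / 9.81
R = 274.2336 * 0.5551 / 9.81 = 15.5185 m

15.5185 m


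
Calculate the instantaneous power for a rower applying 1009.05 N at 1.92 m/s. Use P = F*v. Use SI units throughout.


P = F * v
P = 1009.05 * 1.92
P = 1937.376 W

1937.376 W


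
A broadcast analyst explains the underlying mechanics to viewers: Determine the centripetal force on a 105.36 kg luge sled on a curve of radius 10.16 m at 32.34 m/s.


Fc = m * v^2 / r
v^2 = 32.34^2 = 1045.8756
Fc = 105.36 * 1045.8756 / 10.16
Fc = 110193.4532 / 10.16 = 10845.8123 N

10845.8123 N


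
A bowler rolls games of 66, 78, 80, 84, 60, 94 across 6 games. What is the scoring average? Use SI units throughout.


Average = sum / n
Sum = 462
Average = 462 / 6 = 77

77


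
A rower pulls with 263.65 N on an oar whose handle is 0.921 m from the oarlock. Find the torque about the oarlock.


tau = F * d
tau = 263.65 * 0.921
tau = 242.8216 N*m

242.8216 N*m


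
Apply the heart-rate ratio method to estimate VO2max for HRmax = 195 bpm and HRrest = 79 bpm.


VO2max = 15.3 * HRmax / HRrest
VO2max = 15.3 * 195 / 79
VO2max = 2983.5 / 79 = 37.7658 mL/kg/min

37.7658 mL/kg/min


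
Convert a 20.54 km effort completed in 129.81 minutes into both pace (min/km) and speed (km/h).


Pace = time / distance = 129.81 min / 20.54 km = 6.3199 min/km
Speed = distance / time_in_hours = 20.54 / 2.1635 hr
Speed = 9.4939 km/h

6.3199 min/km, 9.4939 km/h


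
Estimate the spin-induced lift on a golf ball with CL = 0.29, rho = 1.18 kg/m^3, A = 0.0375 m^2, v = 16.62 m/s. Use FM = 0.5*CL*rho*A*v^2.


FM = 0.5 * CL * rho * A * v^2
FM = 0.5 * 0.29 * 1.18 * 0.0375 * 16.62^2
v^2 = 276.2244
FM = 0.5 * 0.29 * 1.18 * 0.0375 * 276.2244 = 1.7723 N

1.7723 N


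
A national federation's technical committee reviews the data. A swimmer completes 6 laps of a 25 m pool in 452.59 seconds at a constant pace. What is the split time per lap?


Split time = total_time / n_laps = 452.59 / 6
Split time = 75.4317 s per lap

75.4317 s


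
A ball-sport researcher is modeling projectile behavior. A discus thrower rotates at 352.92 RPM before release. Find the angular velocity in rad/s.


omega = RPM * 2 * pi / 60
omega = 352.92 * 2 * 3.14159 / 60
omega = 2217.4618 / 60 = 36.9577 rad/s

36.9577 rad/s


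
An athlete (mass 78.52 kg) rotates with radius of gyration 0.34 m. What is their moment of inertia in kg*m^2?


I = m * k^2
I = 78.52 * 0.34^2
I = 78.52 * 0.1156 = 9.0769 kg*m^2

9.0769 kg*m^2


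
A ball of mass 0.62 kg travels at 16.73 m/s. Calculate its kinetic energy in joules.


KE = 0.5 * m * v^2
KE = 0.5 * 0.62 * 16.73^2
KE = 0.5 * 0.62 * 279.8929 = 86.7668 J

86.7668 J


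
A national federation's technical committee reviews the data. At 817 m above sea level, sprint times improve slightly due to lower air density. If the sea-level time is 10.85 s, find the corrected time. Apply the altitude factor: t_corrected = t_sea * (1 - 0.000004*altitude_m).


Correction factor = 1 - 0.000004 * 817 = 0.996732
t_corrected = t_sea * factor = 10.85 * 0.996732
t_corrected = 10.8145 s

10.8145 s


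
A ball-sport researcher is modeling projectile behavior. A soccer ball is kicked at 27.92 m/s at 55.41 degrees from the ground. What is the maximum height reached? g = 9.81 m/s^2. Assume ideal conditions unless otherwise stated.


H = (v*sin(theta))^2 / (2*g)
vy = v*sin(theta) = 27.92 * sin(55.41 deg) = 22.9847 m/s
H = vy^2 / (2*g) = 528.298 / (2*9.81)
H = 528.298 / 19.62 = 26.9265 m

26.9265 m


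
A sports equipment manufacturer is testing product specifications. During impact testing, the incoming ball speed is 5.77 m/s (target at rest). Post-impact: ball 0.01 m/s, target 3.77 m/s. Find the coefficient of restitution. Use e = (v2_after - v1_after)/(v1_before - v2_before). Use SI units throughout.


e = (v2_after - v1_after) / (v1_before - v2_before)
Numerator = 3.77 - 0.01 = 3.76
Denominator = 5.77 - 0 = 5.77
e = 3.76 / 5.77 = 0.6516

0.6516


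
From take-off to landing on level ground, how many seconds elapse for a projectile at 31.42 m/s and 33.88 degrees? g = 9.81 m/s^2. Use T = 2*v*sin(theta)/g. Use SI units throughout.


T = 2*v*sin(theta)/g
sin(theta) = sin(33.88 deg) = 0.5575
T = 2*31.42*0.5575 / 9.81
T = 35.0305 / 9.81 = 3.5709 s

3.5709 s


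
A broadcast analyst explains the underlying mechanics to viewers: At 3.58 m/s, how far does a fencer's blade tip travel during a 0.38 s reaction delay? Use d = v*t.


d = v * t
d = 3.58 * 0.38
d = 1.3604 m

1.3604 m


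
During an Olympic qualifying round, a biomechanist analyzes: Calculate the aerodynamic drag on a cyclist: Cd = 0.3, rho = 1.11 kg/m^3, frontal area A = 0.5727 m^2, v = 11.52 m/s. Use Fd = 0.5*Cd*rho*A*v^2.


Fd = 0.5 * Cd * rho * A * v^2
Fd = 0.5 * 0.3 * 1.11 * 0.5727 * 11.52^2
v^2 = 132.7104
Fd = 0.5 * 0.3 * 1.11 * 0.5727 * 132.7104 = 12.6545 N

12.6545 N


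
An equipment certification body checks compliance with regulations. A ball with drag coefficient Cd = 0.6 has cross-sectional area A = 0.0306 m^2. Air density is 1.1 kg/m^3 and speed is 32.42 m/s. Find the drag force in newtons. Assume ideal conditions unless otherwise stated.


Fd = 0.5 * Cd * rho * A * v^2
Fd = 0.5 * 0.6 * 1.1 * 0.0306 * 32.42^2
v^2 = 1051.0564
Fd = 0.5 * 0.6 * 1.1 * 0.0306 * 1051.0564 = 10.6136 N

10.6136 N


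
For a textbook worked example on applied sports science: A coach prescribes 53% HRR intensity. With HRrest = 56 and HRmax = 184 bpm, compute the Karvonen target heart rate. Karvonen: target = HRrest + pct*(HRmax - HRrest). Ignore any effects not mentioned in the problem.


Target = HRrest + pct*(HRmax - HRrest)
Heart rate reserve = HRmax - HRrest = 184 - 56 = 128 bpm
Fraction = 53% = 0.53
Target = 56 + 0.53 * 128
Target = 56 + 67.84 = 123.84 bpm

123.84 bpm


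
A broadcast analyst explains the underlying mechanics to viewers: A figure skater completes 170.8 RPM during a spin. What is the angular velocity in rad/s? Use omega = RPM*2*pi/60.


omega = RPM * 2 * pi / 60
omega = 170.8 * 2 * 3.14159 / 60
omega = 1073.1681 / 60 = 17.8861 rad/s

17.8861 rad/s


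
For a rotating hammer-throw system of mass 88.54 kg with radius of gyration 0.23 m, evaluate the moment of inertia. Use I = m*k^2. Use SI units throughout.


I = m * k^2
I = 88.54 * 0.23^2
I = 88.54 * 0.0529 = 4.6838 kg*m^2

4.6838 kg*m^2


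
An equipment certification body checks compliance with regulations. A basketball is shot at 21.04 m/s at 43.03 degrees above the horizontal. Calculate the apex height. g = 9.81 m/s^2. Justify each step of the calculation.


H = (v*sin(theta))^2 / (2*g)
vy = v*sin(theta) = 21.04 * sin(43.03 deg) = 14.3573 m/s
H = vy^2 / (2*g) = 206.1321 / (2*9.81)
H = 206.1321 / 19.62 = 10.5062 m

10.5062 m


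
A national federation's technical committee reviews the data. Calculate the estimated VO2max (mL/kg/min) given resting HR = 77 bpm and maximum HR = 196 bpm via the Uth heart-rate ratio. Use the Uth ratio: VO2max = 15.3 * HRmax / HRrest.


VO2max = 15.3 * HRmax / HRrest
VO2max = 15.3 * 196 / 77
VO2max = 2998.8 / 77 = 38.9455 mL/kg/min

38.9455 mL/kg/min


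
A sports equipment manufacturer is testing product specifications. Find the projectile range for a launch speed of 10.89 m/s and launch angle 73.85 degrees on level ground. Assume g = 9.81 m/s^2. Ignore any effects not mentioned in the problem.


R = v^2 * sin(2*theta) / g
Convert angle to radians: theta = 73.85 deg = 1.2889 rad
sin(2*theta) = sin(2.5779) = 0.5344
R = 10.89^2 * 0.5344 / 9.81
R = 118.5921 * 0.5344 / 9.81 = 6.4597 m

6.4597 m


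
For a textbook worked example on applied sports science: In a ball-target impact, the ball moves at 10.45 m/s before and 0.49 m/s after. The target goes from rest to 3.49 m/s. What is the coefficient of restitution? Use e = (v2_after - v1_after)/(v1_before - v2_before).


e = (v2_after - v1_after) / (v1_before - v2_before)
Numerator = 3.49 - 0.49 = 3
Denominator = 10.45 - 0 = 10.45
e = 3 / 10.45 = 0.2871

0.2871


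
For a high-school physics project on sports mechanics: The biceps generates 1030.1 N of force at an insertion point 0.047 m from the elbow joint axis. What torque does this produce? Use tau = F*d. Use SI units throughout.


tau = F * d
tau = 1030.1 * 0.047
tau = 48.4147 N*m

48.4147 N*m


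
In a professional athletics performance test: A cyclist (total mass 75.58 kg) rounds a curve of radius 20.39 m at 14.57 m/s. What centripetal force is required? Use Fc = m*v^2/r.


Fc = m * v^2 / r
v^2 = 14.57^2 = 212.2849
Fc = 75.58 * 212.2849 / 20.39
Fc = 16044.4927 / 20.39 = 786.8805 N

786.8805 N


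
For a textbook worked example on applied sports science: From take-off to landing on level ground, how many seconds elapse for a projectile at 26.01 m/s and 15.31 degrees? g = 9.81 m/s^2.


T = 2*v*sin(theta)/g
sin(theta) = sin(15.31 deg) = 0.264
T = 2*26.01*0.264 / 9.81
T = 13.7354 / 9.81 = 1.4001 s

1.4001 s


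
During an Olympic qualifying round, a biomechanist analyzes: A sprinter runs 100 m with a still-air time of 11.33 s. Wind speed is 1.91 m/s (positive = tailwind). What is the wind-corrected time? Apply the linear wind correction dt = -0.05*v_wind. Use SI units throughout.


dt = -0.05 * v_wind = -0.05 * 1.91 = -0.0955 s
t_corrected = t_still + dt = 11.33 + (-0.0955)
t_corrected = 11.2345 s

11.2345 s


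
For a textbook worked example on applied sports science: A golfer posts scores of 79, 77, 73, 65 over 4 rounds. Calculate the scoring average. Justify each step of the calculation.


Average = sum / n
Sum = 294
Average = 294 / 4 = 73.5

73.5


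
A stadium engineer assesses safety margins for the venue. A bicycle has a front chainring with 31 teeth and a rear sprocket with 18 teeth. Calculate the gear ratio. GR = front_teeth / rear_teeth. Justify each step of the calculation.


GR = front_teeth / rear_teeth
GR = 31 / 18
GR = 1.7222

1.7222


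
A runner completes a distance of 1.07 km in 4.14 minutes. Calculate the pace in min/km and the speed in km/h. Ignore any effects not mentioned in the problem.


Pace = time / distance = 4.14 min / 1.07 km = 3.8692 min/km
Speed = distance / time_in_hours = 1.07 / 0.069 hr
Speed = 15.5072 km/h

3.8692 min/km, 15.5072 km/h


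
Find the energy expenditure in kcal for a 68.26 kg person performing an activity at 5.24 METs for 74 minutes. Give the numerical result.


kcal = MET * mass * time_hr
Convert time: 74 min = 1.2333 hr
kcal = 5.24 * 68.26 * 1.2333
kcal = 441.1416 kcal

441.1416 kcal


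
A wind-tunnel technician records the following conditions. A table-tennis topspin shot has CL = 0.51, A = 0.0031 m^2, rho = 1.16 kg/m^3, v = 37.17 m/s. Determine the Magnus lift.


FM = 0.5 * CL * rho * A * v^2
FM = 0.5 * 0.51 * 1.16 * 0.0031 * 37.17^2
v^2 = 1381.6089
FM = 0.5 * 0.51 * 1.16 * 0.0031 * 1381.6089 = 1.2669 N

1.2669 N


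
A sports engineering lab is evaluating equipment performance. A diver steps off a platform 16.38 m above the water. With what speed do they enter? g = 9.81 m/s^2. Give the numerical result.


v = sqrt(2 * g * h)
v = sqrt(2 * 9.81 * 16.38)
v = sqrt(321.3756) = 17.927 m/s

17.927 m/s


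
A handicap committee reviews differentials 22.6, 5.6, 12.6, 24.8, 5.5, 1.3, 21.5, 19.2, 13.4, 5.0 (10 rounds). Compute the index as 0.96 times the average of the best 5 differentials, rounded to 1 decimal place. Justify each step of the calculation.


All differentials: 22.6, 5.6, 12.6, 24.8, 5.5, 1.3, 21.5, 19.2, 13.4, 5.0
Sorted: 1.3, 5.0, 5.5, 5.6, 12.6, 13.4, 19.2, 21.5, 22.6, 24.8
Best 5: 1.3, 5.0, 5.5, 5.6, 12.6
Average of best = 30 / 5 = 6
Raw index = 6 * 0.96 = 5.76
Handicap index = round(5.76, 1) = 5.8

5.8


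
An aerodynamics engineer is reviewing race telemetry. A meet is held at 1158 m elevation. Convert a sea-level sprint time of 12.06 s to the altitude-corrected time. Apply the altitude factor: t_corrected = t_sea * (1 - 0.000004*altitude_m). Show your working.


Correction factor = 1 - 0.000004 * 1158 = 0.995368
t_corrected = t_sea * factor = 12.06 * 0.995368
t_corrected = 12.0041 s

12.0041 s


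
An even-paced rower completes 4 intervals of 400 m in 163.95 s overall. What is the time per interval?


Split time = total_time / n_laps = 163.95 / 4
Split time = 40.9875 s per lap

40.9875 s


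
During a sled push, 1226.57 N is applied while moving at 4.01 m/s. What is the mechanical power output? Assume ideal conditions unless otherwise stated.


P = F * v
P = 1226.57 * 4.01
P = 4918.5457 W

4918.5457 W


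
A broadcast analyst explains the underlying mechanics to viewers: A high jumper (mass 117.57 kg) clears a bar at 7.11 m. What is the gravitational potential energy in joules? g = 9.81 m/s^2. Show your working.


PE = m * g * h
PE = 117.57 * 9.81 * 7.11
PE = 1153.3617 * 7.11 = 8200.4017 J

8200.4017 J


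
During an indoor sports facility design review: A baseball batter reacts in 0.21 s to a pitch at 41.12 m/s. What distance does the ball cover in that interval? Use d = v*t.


d = v * t
d = 41.12 * 0.21
d = 8.6352 m

8.6352 m


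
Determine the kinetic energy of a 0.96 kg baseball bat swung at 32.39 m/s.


KE = 0.5 * m * v^2
KE = 0.5 * 0.96 * 32.39^2
KE = 0.5 * 0.96 * 1049.1121 = 503.5738 J

503.5738 J


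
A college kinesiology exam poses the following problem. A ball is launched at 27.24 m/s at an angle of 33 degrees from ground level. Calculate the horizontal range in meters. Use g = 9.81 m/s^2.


R = v^2 * sin(2*theta) / g
Convert angle to radians: theta = 33 deg = 0.576 rad
sin(2*theta) = sin(1.1519) = 0.9135
R = 27.24^2 * 0.9135 / 9.81
R = 742.0176 * 0.9135 / 9.81 = 69.0996 m

69.0996 m


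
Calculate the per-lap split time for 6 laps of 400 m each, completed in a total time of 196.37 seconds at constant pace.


Split time = total_time / n_laps = 196.37 / 6
Split time = 32.7283 s per lap

32.7283 s


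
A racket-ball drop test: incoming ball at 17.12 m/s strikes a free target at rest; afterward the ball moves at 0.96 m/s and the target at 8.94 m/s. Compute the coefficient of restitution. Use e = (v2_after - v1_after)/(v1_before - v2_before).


e = (v2_after - v1_after) / (v1_before - v2_before)
Numerator = 8.94 - 0.96 = 7.98
Denominator = 17.12 - 0 = 17.12
e = 7.98 / 17.12 = 0.4661

0.4661


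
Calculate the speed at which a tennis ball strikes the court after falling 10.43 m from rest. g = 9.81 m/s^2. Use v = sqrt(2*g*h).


v = sqrt(2 * g * h)
v = sqrt(2 * 9.81 * 10.43)
v = sqrt(204.6366) = 14.3051 m/s

14.3051 m/s


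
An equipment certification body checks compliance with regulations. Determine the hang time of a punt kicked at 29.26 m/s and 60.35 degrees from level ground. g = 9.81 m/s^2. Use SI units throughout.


T = 2*v*sin(theta)/g
sin(theta) = sin(60.35 deg) = 0.8691
T = 2*29.26*0.8691 / 9.81
T = 50.8576 / 9.81 = 5.1843 s

5.1843 s


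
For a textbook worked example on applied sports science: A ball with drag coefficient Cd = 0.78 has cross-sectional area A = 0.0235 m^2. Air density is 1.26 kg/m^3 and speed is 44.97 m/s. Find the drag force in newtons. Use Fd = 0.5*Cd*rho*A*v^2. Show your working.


Fd = 0.5 * Cd * rho * A * v^2
Fd = 0.5 * 0.78 * 1.26 * 0.0235 * 44.97^2
v^2 = 2022.3009
Fd = 0.5 * 0.78 * 1.26 * 0.0235 * 2022.3009 = 23.3533 N

23.3533 N


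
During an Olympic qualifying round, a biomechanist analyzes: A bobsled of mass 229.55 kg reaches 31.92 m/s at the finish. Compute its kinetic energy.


KE = 0.5 * m * v^2
KE = 0.5 * 229.55 * 31.92^2
KE = 0.5 * 229.55 * 1018.8864 = 116942.6866 J

116942.6866 J


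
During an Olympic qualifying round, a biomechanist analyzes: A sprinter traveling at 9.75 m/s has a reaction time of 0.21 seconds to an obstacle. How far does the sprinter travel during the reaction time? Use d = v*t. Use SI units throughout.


d = v * t
d = 9.75 * 0.21
d = 2.0475 m

2.0475 m


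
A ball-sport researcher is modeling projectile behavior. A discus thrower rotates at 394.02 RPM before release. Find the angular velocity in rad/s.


omega = RPM * 2 * pi / 60
omega = 394.02 * 2 * 3.14159 / 60
omega = 2475.7007 / 60 = 41.2617 rad/s

41.2617 rad/s


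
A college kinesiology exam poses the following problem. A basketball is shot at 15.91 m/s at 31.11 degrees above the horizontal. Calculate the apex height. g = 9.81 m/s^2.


H = (v*sin(theta))^2 / (2*g)
vy = v*sin(theta) = 15.91 * sin(31.11 deg) = 8.2204 m/s
H = vy^2 / (2*g) = 67.5754 / (2*9.81)
H = 67.5754 / 19.62 = 3.4442 m

3.4442 m


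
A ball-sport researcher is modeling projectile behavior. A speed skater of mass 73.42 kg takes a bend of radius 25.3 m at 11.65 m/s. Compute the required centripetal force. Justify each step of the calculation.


Fc = m * v^2 / r
v^2 = 11.65^2 = 135.7225
Fc = 73.42 * 135.7225 / 25.3
Fc = 9964.746 / 25.3 = 393.8635 N

393.8635 N


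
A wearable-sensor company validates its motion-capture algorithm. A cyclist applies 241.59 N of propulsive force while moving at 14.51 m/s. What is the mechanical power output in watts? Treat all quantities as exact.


P = F * v
P = 241.59 * 14.51
P = 3505.4709 W

3505.4709 W


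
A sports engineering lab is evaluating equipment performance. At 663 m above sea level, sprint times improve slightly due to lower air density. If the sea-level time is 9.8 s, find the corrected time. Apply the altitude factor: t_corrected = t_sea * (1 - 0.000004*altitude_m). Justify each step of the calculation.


Correction factor = 1 - 0.000004 * 663 = 0.997348
t_corrected = t_sea * factor = 9.8 * 0.997348
t_corrected = 9.774 s

9.774 s


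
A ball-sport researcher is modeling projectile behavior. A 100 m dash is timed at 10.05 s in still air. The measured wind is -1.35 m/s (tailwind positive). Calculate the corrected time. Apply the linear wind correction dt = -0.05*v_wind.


dt = -0.05 * v_wind = -0.05 * -1.35 = 0.0675 s
t_corrected = t_still + dt = 10.05 + (0.0675)
t_corrected = 10.1175 s

10.1175 s


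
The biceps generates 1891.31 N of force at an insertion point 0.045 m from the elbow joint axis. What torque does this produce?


tau = F * d
tau = 1891.31 * 0.045
tau = 85.1089 N*m

85.1089 N*m


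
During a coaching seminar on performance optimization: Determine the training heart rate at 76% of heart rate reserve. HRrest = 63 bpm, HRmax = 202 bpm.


Target = HRrest + pct*(HRmax - HRrest)
Heart rate reserve = HRmax - HRrest = 202 - 63 = 139 bpm
Fraction = 76% = 0.76
Target = 63 + 0.76 * 139
Target = 63 + 105.64 = 168.64 bpm

168.64 bpm


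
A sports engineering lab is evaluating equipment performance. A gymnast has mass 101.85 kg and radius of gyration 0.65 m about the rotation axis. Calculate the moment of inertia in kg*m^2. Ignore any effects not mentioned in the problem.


I = m * k^2
I = 101.85 * 0.65^2
I = 101.85 * 0.4225 = 43.0316 kg*m^2

43.0316 kg*m^2


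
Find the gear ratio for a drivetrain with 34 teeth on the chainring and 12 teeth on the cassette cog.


GR = front_teeth / rear_teeth
GR = 34 / 12
GR = 2.8333

2.8333


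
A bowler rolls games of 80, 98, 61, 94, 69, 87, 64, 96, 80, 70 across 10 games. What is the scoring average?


Average = sum / n
Sum = 799
Average = 799 / 10 = 79.9

79.9


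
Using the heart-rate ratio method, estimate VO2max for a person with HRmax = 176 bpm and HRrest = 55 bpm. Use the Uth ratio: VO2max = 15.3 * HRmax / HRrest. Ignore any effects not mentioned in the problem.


VO2max = 15.3 * HRmax / HRrest
VO2max = 15.3 * 176 / 55
VO2max = 2692.8 / 55 = 48.96 mL/kg/min

48.96 mL/kg/min


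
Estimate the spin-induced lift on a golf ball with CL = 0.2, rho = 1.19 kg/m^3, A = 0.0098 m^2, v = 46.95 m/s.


FM = 0.5 * CL * rho * A * v^2
FM = 0.5 * 0.2 * 1.19 * 0.0098 * 46.95^2
v^2 = 2204.3025
FM = 0.5 * 0.2 * 1.19 * 0.0098 * 2204.3025 = 2.5707 N

2.5707 N


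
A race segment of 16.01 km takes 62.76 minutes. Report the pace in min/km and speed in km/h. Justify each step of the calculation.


Pace = time / distance = 62.76 min / 16.01 km = 3.92 min/km
Speed = distance / time_in_hours = 16.01 / 1.046 hr
Speed = 15.3059 km/h

3.92 min/km, 15.3059 km/h


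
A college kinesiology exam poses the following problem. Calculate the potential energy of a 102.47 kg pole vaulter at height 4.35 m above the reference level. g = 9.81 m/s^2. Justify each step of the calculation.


PE = m * g * h
PE = 102.47 * 9.81 * 4.35
PE = 1005.2307 * 4.35 = 4372.7535 J

4372.7535 J


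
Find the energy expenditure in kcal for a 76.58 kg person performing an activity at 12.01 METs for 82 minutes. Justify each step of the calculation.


kcal = MET * mass * time_hr
Convert time: 82 min = 1.3667 hr
kcal = 12.01 * 76.58 * 1.3667
kcal = 1256.9586 kcal

1256.9586 kcal


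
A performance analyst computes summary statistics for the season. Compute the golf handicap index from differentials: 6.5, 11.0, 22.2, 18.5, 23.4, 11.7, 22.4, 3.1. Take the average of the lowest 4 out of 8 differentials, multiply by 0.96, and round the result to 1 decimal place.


All differentials: 6.5, 11.0, 22.2, 18.5, 23.4, 11.7, 22.4, 3.1
Sorted: 3.1, 6.5, 11.0, 11.7, 18.5, 22.2, 22.4, 23.4
Best 4: 3.1, 6.5, 11.0, 11.7
Average of best = 32.3 / 4 = 8.075
Raw index = 8.075 * 0.96 = 7.752
Handicap index = round(7.752, 1) = 7.8

7.8


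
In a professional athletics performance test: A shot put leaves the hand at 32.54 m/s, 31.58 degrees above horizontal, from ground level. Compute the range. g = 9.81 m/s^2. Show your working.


R = v^2 * sin(2*theta) / g
Convert angle to radians: theta = 31.58 deg = 0.5512 rad
sin(2*theta) = sin(1.1023) = 0.8923
R = 32.54^2 * 0.8923 / 9.81
R = 1058.8516 * 0.8923 / 9.81 = 96.3081 m

96.3081 m


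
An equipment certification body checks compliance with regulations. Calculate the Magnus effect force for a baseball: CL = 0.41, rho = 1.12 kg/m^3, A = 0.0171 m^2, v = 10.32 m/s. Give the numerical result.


FM = 0.5 * CL * rho * A * v^2
FM = 0.5 * 0.41 * 1.12 * 0.0171 * 10.32^2
v^2 = 106.5024
FM = 0.5 * 0.41 * 1.12 * 0.0171 * 106.5024 = 0.4181 N

0.4181 N
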